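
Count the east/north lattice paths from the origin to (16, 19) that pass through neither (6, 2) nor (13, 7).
Number of paths = 3798531450

Inclusion–exclusion. Total paths: C(35, 16) = 4059928950. Through P₁: C(8, 6)·C(27, 10) = 236215980. Through P₂: C(20, 13)·C(15, 3) = 35271600. Since P₁ is strictly southwest of P₂, a monotone path through both must visit P₁ then P₂; paths through both = C(8, 6)·C(12, 7)·C(15, 3) = 10090080. Avoid both = 4059928950 − 236215980 − 35271600 + 10090080 = 3798531450.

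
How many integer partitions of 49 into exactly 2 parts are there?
p(49, 2 parts) = 24

Partitions of n into exactly k parts are in bijection with partitions of n − k into at most k parts (subtract 1 from each part). So p(49, exactly 2) = p(47, parts ≤ 2). Computing via the recurrence p(m, j) = p(m, j−1) + p(m−j, j) gives 24.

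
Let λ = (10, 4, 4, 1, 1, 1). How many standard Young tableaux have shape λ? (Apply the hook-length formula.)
# SYT of shape (10, 4, 4, 1, 1, 1) = 98760480

Hook-length formula: f^λ = n! / Π hook(c), product over all cells c of the Young diagram. For λ = (10, 4, 4, 1, 1, 1), n = 21 boxes. Hook lengths by row (left-to-right, top-to-bottom): [15, 11, 10, 9, 6, 5, 4, 3, 2, 1]; [8, 4, 3, 2]; [7, 3, 2, 1]; [3]; [2]; [1]. Product of hooks = 517321728000. So f^λ = 21! / 517321728000 = 51090942171709440000 / 517321728000 = 98760480.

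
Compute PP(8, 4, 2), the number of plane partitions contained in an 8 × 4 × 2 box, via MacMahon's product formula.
PP(8, 4, 2) = 70785

Evaluate the triple product over i = 1..8, j = 1..4, k = 1..2. The factors are (2/1) · (3/2) · (3/2) · (4/3) · (4/3) · (5/4) · (5/4) · (6/5) · … (64 factors total). The numerators and denominators telescope so the product is an integer; carrying out the multiplication exactly gives PP(8, 4, 2) = 70785.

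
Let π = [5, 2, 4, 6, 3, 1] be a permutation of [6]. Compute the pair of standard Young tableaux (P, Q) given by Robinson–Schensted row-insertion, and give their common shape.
P = [1, 3, 6] / [2] / [4] / [5];  Q = [1, 3, 4] / [2] / [5] / [6];  common shape = (3, 1, 1, 1)

Row-insert the values π_1, π_2, … into P one at a time, bumping the leftmost entry strictly greater than the inserted value down to the next row. The recording tableau Q records, in position (i, j), the step at which that cell was added to P.
  Insert 5 (step 1): P = [5];  Q = [1]
  Insert 2 (step 2): P = [2] / [5];  Q = [1] / [2]
  Insert 4 (step 3): P = [2, 4] / [5];  Q = [1, 3] / [2]
  Insert 6 (step 4): P = [2, 4, 6] / [5];  Q = [1, 3, 4] / [2]
  Insert 3 (step 5): P = [2, 3, 6] / [4] / [5];  Q = [1, 3, 4] / [2] / [5]
  Insert 1 (step 6): P = [1, 3, 6] / [2] / [4] / [5];  Q = [1, 3, 4] / [2] / [5] / [6]
Final shape: (3, 1, 1, 1).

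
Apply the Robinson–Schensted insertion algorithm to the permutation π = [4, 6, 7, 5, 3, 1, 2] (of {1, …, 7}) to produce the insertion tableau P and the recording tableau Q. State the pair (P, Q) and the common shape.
P = [1, 2, 7] / [3, 5] / [4] / [6];  Q = [1, 2, 3] / [4, 7] / [5] / [6];  common shape = (3, 2, 1, 1)

Row-insert the values π_1, π_2, … into P one at a time, bumping the leftmost entry strictly greater than the inserted value down to the next row. The recording tableau Q records, in position (i, j), the step at which that cell was added to P.
  Insert 4 (step 1): P = [4];  Q = [1]
  Insert 6 (step 2): P = [4, 6];  Q = [1, 2]
  Insert 7 (step 3): P = [4, 6, 7];  Q = [1, 2, 3]
  Insert 5 (step 4): P = [4, 5, 7] / [6];  Q = [1, 2, 3] / [4]
  Insert 3 (step 5): P = [3, 5, 7] / [4] / [6];  Q = [1, 2, 3] / [4] / [5]
  Insert 1 (step 6): P = [1, 5, 7] / [3] / [4] / [6];  Q = [1, 2, 3] / [4] / [5] / [6]
  Insert 2 (step 7): P = [1, 2, 7] / [3, 5] / [4] / [6];  Q = [1, 2, 3] / [4, 7] / [5] / [6]
Final shape: (3, 2, 1, 1).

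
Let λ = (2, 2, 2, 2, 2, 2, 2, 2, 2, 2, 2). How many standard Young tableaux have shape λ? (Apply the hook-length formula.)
# SYT of shape (2, 2, 2, 2, 2, 2, 2, 2, 2, 2, 2) = 58786

Hook-length formula: f^λ = n! / Π hook(c), product over all cells c of the Young diagram. For λ = (2, 2, 2, 2, 2, 2, 2, 2, 2, 2, 2), n = 22 boxes. Hook lengths by row (left-to-right, top-to-bottom): [12, 11]; [11, 10]; [10, 9]; [9, 8]; [8, 7]; [7, 6]; [6, 5]; [5, 4]; [4, 3]; [3, 2]; [2, 1]. Product of hooks = 19120211066880000. So f^λ = 22! / 19120211066880000 = 1124000727777607680000 / 19120211066880000 = 58786.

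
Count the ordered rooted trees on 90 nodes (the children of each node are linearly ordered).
C_89 = 254224158304000796523953440778841647086547372026600

These ordered rooted trees are counted by the Catalan number C_n = (1/(n + 1)) · C(2n, n). For n = 89: C_89 = (1/90) · C(178, 89) = 22880174247360071687155809670095748237789263482394000/90 = 254224158304000796523953440778841647086547372026600.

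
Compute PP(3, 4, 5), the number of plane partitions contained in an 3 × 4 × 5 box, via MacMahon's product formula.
PP(3, 4, 5) = 116424

Evaluate the triple product over i = 1..3, j = 1..4, k = 1..5. The factors are (2/1) · (3/2) · (4/3) · (5/4) · (6/5) · (3/2) · (4/3) · (5/4) · … (60 factors total). The numerators and denominators telescope so the product is an integer; carrying out the multiplication exactly gives PP(3, 4, 5) = 116424.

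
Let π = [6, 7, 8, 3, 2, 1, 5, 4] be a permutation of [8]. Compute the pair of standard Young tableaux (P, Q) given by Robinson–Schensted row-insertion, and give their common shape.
P = [1, 4, 8] / [2, 5] / [3, 7] / [6];  Q = [1, 2, 3] / [4, 7] / [5, 8] / [6];  common shape = (3, 2, 2, 1)

Row-insert the values π_1, π_2, … into P one at a time, bumping the leftmost entry strictly greater than the inserted value down to the next row. The recording tableau Q records, in position (i, j), the step at which that cell was added to P.
  Insert 6 (step 1): P = [6];  Q = [1]
  Insert 7 (step 2): P = [6, 7];  Q = [1, 2]
  Insert 8 (step 3): P = [6, 7, 8];  Q = [1, 2, 3]
  Insert 3 (step 4): P = [3, 7, 8] / [6];  Q = [1, 2, 3] / [4]
  Insert 2 (step 5): P = [2, 7, 8] / [3] / [6];  Q = [1, 2, 3] / [4] / [5]
  Insert 1 (step 6): P = [1, 7, 8] / [2] / [3] / [6];  Q = [1, 2, 3] / [4] / [5] / [6]
  Insert 5 (step 7): P = [1, 5, 8] / [2, 7] / [3] / [6];  Q = [1, 2, 3] / [4, 7] / [5] / [6]
  Insert 4 (step 8): P = [1, 4, 8] / [2, 5] / [3, 7] / [6];  Q = [1, 2, 3] / [4, 7] / [5, 8] / [6]
Final shape: (3, 2, 2, 1).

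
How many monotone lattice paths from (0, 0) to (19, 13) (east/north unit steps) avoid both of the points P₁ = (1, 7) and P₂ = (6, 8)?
Number of paths = 320978392

Inclusion–exclusion. Total paths: C(32, 19) = 347373600. Through P₁: C(8, 1)·C(24, 18) = 1076768. Through P₂: C(14, 6)·C(18, 13) = 25729704. Since P₁ is strictly southwest of P₂, a monotone path through both must visit P₁ then P₂; paths through both = C(8, 1)·C(6, 5)·C(18, 13) = 411264. Avoid both = 347373600 − 1076768 − 25729704 + 411264 = 320978392.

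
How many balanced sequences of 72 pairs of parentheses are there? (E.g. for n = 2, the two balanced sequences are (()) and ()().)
C_72 = 20276890389709399862928998568254641025700

These balanced parentheses are counted by the Catalan number C_n = (1/(n + 1)) · C(2n, n). For n = 72: C_72 = (1/73) · C(144, 72) = 1480212998448786189993816895482588794876100/73 = 20276890389709399862928998568254641025700.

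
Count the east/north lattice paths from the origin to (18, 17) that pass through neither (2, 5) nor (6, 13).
Number of paths = 3868249455

Inclusion–exclusion. Total paths: C(35, 18) = 4537567650. Through P₁: C(7, 2)·C(28, 16) = 638856855. Through P₂: C(19, 6)·C(16, 12) = 49380240. Since P₁ is strictly southwest of P₂, a monotone path through both must visit P₁ then P₂; paths through both = C(7, 2)·C(12, 4)·C(16, 12) = 18918900. Avoid both = 4537567650 − 638856855 − 49380240 + 18918900 = 3868249455.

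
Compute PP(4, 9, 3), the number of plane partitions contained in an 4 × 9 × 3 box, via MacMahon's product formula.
PP(4, 9, 3) = 13026013

Evaluate the triple product over i = 1..4, j = 1..9, k = 1..3. The factors are (2/1) · (3/2) · (4/3) · (3/2) · (4/3) · (5/4) · (4/3) · (5/4) · … (108 factors total). The numerators and denominators telescope so the product is an integer; carrying out the multiplication exactly gives PP(4, 9, 3) = 13026013.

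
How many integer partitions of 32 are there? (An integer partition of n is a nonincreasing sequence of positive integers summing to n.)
p(32) = 8349

Compute p(n) via the recurrence p(n, m) = p(n, m−1) + p(n−m, m), where p(n, m) counts partitions of n with all parts ≤ m and p(n) = p(n, n). The base cases are p(0, m) = 1 and p(n, 0) = 0 for n > 0. Filling the table yields p(32) = 8349. (Euler's pentagonal recurrence is an alternative.)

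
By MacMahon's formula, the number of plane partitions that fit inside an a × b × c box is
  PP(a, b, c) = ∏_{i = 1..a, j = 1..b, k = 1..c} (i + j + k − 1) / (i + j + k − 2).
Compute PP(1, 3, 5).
PP(1, 3, 5) = 56

Evaluate the triple product over i = 1..1, j = 1..3, k = 1..5. The factors are (2/1) · (3/2) · (4/3) · (5/4) · (6/5) · (3/2) · (4/3) · (5/4) · … (15 factors total). The numerators and denominators telescope so the product is an integer; carrying out the multiplication exactly gives PP(1, 3, 5) = 56.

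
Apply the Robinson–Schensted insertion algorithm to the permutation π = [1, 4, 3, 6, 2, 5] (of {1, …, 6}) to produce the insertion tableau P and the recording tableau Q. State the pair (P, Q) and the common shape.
P = [1, 2, 5] / [3, 6] / [4];  Q = [1, 2, 4] / [3, 6] / [5];  common shape = (3, 2, 1)

Row-insert the values π_1, π_2, … into P one at a time, bumping the leftmost entry strictly greater than the inserted value down to the next row. The recording tableau Q records, in position (i, j), the step at which that cell was added to P.
  Insert 1 (step 1): P = [1];  Q = [1]
  Insert 4 (step 2): P = [1, 4];  Q = [1, 2]
  Insert 3 (step 3): P = [1, 3] / [4];  Q = [1, 2] / [3]
  Insert 6 (step 4): P = [1, 3, 6] / [4];  Q = [1, 2, 4] / [3]
  Insert 2 (step 5): P = [1, 2, 6] / [3] / [4];  Q = [1, 2, 4] / [3] / [5]
  Insert 5 (step 6): P = [1, 2, 5] / [3, 6] / [4];  Q = [1, 2, 4] / [3, 6] / [5]
Final shape: (3, 2, 1).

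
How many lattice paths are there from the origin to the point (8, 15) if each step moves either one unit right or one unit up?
Number of paths = 490314

A monotone lattice path from (0, 0) to (8, 15) consists of 8 east steps and 15 north steps in some order, so it is determined by which 8 of the 23 steps are east. The count is C(23, 8) = 490314.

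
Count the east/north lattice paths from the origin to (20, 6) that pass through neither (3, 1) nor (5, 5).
Number of paths = 121822

Inclusion–exclusion. Total paths: C(26, 20) = 230230. Through P₁: C(4, 3)·C(22, 17) = 105336. Through P₂: C(10, 5)·C(16, 15) = 4032. Since P₁ is strictly southwest of P₂, a monotone path through both must visit P₁ then P₂; paths through both = C(4, 3)·C(6, 2)·C(16, 15) = 960. Avoid both = 230230 − 105336 − 4032 + 960 = 121822.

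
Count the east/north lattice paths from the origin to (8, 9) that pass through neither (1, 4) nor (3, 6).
Number of paths = 17326

Inclusion–exclusion. Total paths: C(17, 8) = 24310. Through P₁: C(5, 1)·C(12, 7) = 3960. Through P₂: C(9, 3)·C(8, 5) = 4704. Since P₁ is strictly southwest of P₂, a monotone path through both must visit P₁ then P₂; paths through both = C(5, 1)·C(4, 2)·C(8, 5) = 1680. Avoid both = 24310 − 3960 − 4704 + 1680 = 17326.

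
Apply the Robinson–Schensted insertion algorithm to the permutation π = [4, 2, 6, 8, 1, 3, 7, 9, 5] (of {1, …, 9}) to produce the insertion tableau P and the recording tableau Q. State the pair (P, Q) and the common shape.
P = [1, 3, 5, 9] / [2, 6, 7] / [4, 8];  Q = [1, 3, 4, 8] / [2, 6, 7] / [5, 9];  common shape = (4, 3, 2)

Row-insert the values π_1, π_2, … into P one at a time, bumping the leftmost entry strictly greater than the inserted value down to the next row. The recording tableau Q records, in position (i, j), the step at which that cell was added to P.
  Insert 4 (step 1): P = [4];  Q = [1]
  Insert 2 (step 2): P = [2] / [4];  Q = [1] / [2]
  Insert 6 (step 3): P = [2, 6] / [4];  Q = [1, 3] / [2]
  Insert 8 (step 4): P = [2, 6, 8] / [4];  Q = [1, 3, 4] / [2]
  Insert 1 (step 5): P = [1, 6, 8] / [2] / [4];  Q = [1, 3, 4] / [2] / [5]
  Insert 3 (step 6): P = [1, 3, 8] / [2, 6] / [4];  Q = [1, 3, 4] / [2, 6] / [5]
  Insert 7 (step 7): P = [1, 3, 7] / [2, 6, 8] / [4];  Q = [1, 3, 4] / [2, 6, 7] / [5]
  Insert 9 (step 8): P = [1, 3, 7, 9] / [2, 6, 8] / [4];  Q = [1, 3, 4, 8] / [2, 6, 7] / [5]
  Insert 5 (step 9): P = [1, 3, 5, 9] / [2, 6, 7] / [4, 8];  Q = [1, 3, 4, 8] / [2, 6, 7] / [5, 9]
Final shape: (4, 3, 2).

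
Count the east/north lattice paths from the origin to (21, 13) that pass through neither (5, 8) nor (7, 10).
Number of paths = 893820917

Inclusion–exclusion. Total paths: C(34, 21) = 927983760. Through P₁: C(13, 5)·C(21, 16) = 26189163. Through P₂: C(17, 7)·C(17, 14) = 13224640. Since P₁ is strictly southwest of P₂, a monotone path through both must visit P₁ then P₂; paths through both = C(13, 5)·C(4, 2)·C(17, 14) = 5250960. Avoid both = 927983760 − 26189163 − 13224640 + 5250960 = 893820917.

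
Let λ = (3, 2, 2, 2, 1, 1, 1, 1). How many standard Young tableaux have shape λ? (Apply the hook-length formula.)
# SYT of shape (3, 2, 2, 2, 1, 1, 1, 1) = 2574

Hook-length formula: f^λ = n! / Π hook(c), product over all cells c of the Young diagram. For λ = (3, 2, 2, 2, 1, 1, 1, 1), n = 13 boxes. Hook lengths by row (left-to-right, top-to-bottom): [10, 5, 1]; [8, 3]; [7, 2]; [6, 1]; [4]; [3]; [2]; [1]. Product of hooks = 2419200. So f^λ = 13! / 2419200 = 6227020800 / 2419200 = 2574.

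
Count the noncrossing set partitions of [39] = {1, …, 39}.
C_39 = 680425371729975800390

These noncrossing partitions are counted by the Catalan number C_n = (1/(n + 1)) · C(2n, n). For n = 39: C_39 = (1/40) · C(78, 39) = 27217014869199032015600/40 = 680425371729975800390.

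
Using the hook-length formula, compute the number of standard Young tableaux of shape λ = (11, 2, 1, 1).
# SYT of shape (11, 2, 1, 1) = 2925

Hook-length formula: f^λ = n! / Π hook(c), product over all cells c of the Young diagram. For λ = (11, 2, 1, 1), n = 15 boxes. Hook lengths by row (left-to-right, top-to-bottom): [14, 11, 9, 8, 7, 6, 5, 4, 3, 2, 1]; [4, 1]; [2]; [1]. Product of hooks = 447068160. So f^λ = 15! / 447068160 = 1307674368000 / 447068160 = 2925.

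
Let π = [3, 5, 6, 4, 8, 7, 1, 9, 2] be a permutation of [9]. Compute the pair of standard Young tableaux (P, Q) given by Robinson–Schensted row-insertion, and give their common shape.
P = [1, 2, 6, 7, 9] / [3, 4] / [5, 8];  Q = [1, 2, 3, 5, 8] / [4, 6] / [7, 9];  common shape = (5, 2, 2)

Row-insert the values π_1, π_2, … into P one at a time, bumping the leftmost entry strictly greater than the inserted value down to the next row. The recording tableau Q records, in position (i, j), the step at which that cell was added to P.
  Insert 3 (step 1): P = [3];  Q = [1]
  Insert 5 (step 2): P = [3, 5];  Q = [1, 2]
  Insert 6 (step 3): P = [3, 5, 6];  Q = [1, 2, 3]
  Insert 4 (step 4): P = [3, 4, 6] / [5];  Q = [1, 2, 3] / [4]
  Insert 8 (step 5): P = [3, 4, 6, 8] / [5];  Q = [1, 2, 3, 5] / [4]
  Insert 7 (step 6): P = [3, 4, 6, 7] / [5, 8];  Q = [1, 2, 3, 5] / [4, 6]
  Insert 1 (step 7): P = [1, 4, 6, 7] / [3, 8] / [5];  Q = [1, 2, 3, 5] / [4, 6] / [7]
  Insert 9 (step 8): P = [1, 4, 6, 7, 9] / [3, 8] / [5];  Q = [1, 2, 3, 5, 8] / [4, 6] / [7]
  Insert 2 (step 9): P = [1, 2, 6, 7, 9] / [3, 4] / [5, 8];  Q = [1, 2, 3, 5, 8] / [4, 6] / [7, 9]
Final shape: (5, 2, 2).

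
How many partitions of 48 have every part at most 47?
p(48, parts ≤ 47) = 147272

Use the recurrence p(n, m) = p(n, m−1) + p(n−m, m): either the largest part is < m (count p(n, m−1)) or the largest part is exactly m (remove one copy of m, count p(n−m, m)). With p(0, ·) = 1 this gives p(48, parts ≤ 47) = 147272. (By conjugating Young diagrams, this also counts partitions of 48 into at most 47 parts.)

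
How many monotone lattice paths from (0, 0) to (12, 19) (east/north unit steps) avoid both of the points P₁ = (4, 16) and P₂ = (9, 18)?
Number of paths = 121980780

Inclusion–exclusion. Total paths: C(31, 12) = 141120525. Through P₁: C(20, 4)·C(11, 8) = 799425. Through P₂: C(27, 9)·C(4, 3) = 18747300. Since P₁ is strictly southwest of P₂, a monotone path through both must visit P₁ then P₂; paths through both = C(20, 4)·C(7, 5)·C(4, 3) = 406980. Avoid both = 141120525 − 799425 − 18747300 + 406980 = 121980780.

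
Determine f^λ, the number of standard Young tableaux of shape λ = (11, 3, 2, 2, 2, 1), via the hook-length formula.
# SYT of shape (11, 3, 2, 2, 2, 1) = 44895708

Hook-length formula: f^λ = n! / Π hook(c), product over all cells c of the Young diagram. For λ = (11, 3, 2, 2, 2, 1), n = 21 boxes. Hook lengths by row (left-to-right, top-to-bottom): [16, 14, 10, 8, 7, 6, 5, 4, 3, 2, 1]; [7, 5, 1]; [5, 3]; [4, 2]; [3, 1]; [1]. Product of hooks = 1137991680000. So f^λ = 21! / 1137991680000 = 51090942171709440000 / 1137991680000 = 44895708.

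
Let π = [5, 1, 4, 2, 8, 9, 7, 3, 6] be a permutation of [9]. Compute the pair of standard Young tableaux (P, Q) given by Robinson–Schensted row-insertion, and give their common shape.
P = [1, 2, 3, 6] / [4, 7, 9] / [5, 8];  Q = [1, 3, 5, 6] / [2, 7, 9] / [4, 8];  common shape = (4, 3, 2)

Row-insert the values π_1, π_2, … into P one at a time, bumping the leftmost entry strictly greater than the inserted value down to the next row. The recording tableau Q records, in position (i, j), the step at which that cell was added to P.
  Insert 5 (step 1): P = [5];  Q = [1]
  Insert 1 (step 2): P = [1] / [5];  Q = [1] / [2]
  Insert 4 (step 3): P = [1, 4] / [5];  Q = [1, 3] / [2]
  Insert 2 (step 4): P = [1, 2] / [4] / [5];  Q = [1, 3] / [2] / [4]
  Insert 8 (step 5): P = [1, 2, 8] / [4] / [5];  Q = [1, 3, 5] / [2] / [4]
  Insert 9 (step 6): P = [1, 2, 8, 9] / [4] / [5];  Q = [1, 3, 5, 6] / [2] / [4]
  Insert 7 (step 7): P = [1, 2, 7, 9] / [4, 8] / [5];  Q = [1, 3, 5, 6] / [2, 7] / [4]
  Insert 3 (step 8): P = [1, 2, 3, 9] / [4, 7] / [5, 8];  Q = [1, 3, 5, 6] / [2, 7] / [4, 8]
  Insert 6 (step 9): P = [1, 2, 3, 6] / [4, 7, 9] / [5, 8];  Q = [1, 3, 5, 6] / [2, 7, 9] / [4, 8]
Final shape: (4, 3, 2).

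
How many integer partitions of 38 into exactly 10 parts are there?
p(38, 10 parts) = 2534

Partitions of n into exactly k parts are in bijection with partitions of n − k into at most k parts (subtract 1 from each part). So p(38, exactly 10) = p(28, parts ≤ 10). Computing via the recurrence p(m, j) = p(m, j−1) + p(m−j, j) gives 2534.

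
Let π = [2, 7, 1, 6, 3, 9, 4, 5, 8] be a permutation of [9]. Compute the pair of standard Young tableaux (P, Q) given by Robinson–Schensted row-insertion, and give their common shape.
P = [1, 3, 4, 5, 8] / [2, 6, 9] / [7];  Q = [1, 2, 6, 8, 9] / [3, 4, 7] / [5];  common shape = (5, 3, 1)

Row-insert the values π_1, π_2, … into P one at a time, bumping the leftmost entry strictly greater than the inserted value down to the next row. The recording tableau Q records, in position (i, j), the step at which that cell was added to P.
  Insert 2 (step 1): P = [2];  Q = [1]
  Insert 7 (step 2): P = [2, 7];  Q = [1, 2]
  Insert 1 (step 3): P = [1, 7] / [2];  Q = [1, 2] / [3]
  Insert 6 (step 4): P = [1, 6] / [2, 7];  Q = [1, 2] / [3, 4]
  Insert 3 (step 5): P = [1, 3] / [2, 6] / [7];  Q = [1, 2] / [3, 4] / [5]
  Insert 9 (step 6): P = [1, 3, 9] / [2, 6] / [7];  Q = [1, 2, 6] / [3, 4] / [5]
  Insert 4 (step 7): P = [1, 3, 4] / [2, 6, 9] / [7];  Q = [1, 2, 6] / [3, 4, 7] / [5]
  Insert 5 (step 8): P = [1, 3, 4, 5] / [2, 6, 9] / [7];  Q = [1, 2, 6, 8] / [3, 4, 7] / [5]
  Insert 8 (step 9): P = [1, 3, 4, 5, 8] / [2, 6, 9] / [7];  Q = [1, 2, 6, 8, 9] / [3, 4, 7] / [5]
Final shape: (5, 3, 1).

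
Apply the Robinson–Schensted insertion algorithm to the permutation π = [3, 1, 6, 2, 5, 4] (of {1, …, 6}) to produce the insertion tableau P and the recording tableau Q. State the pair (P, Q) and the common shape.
P = [1, 2, 4] / [3, 5] / [6];  Q = [1, 3, 5] / [2, 4] / [6];  common shape = (3, 2, 1)

Row-insert the values π_1, π_2, … into P one at a time, bumping the leftmost entry strictly greater than the inserted value down to the next row. The recording tableau Q records, in position (i, j), the step at which that cell was added to P.
  Insert 3 (step 1): P = [3];  Q = [1]
  Insert 1 (step 2): P = [1] / [3];  Q = [1] / [2]
  Insert 6 (step 3): P = [1, 6] / [3];  Q = [1, 3] / [2]
  Insert 2 (step 4): P = [1, 2] / [3, 6];  Q = [1, 3] / [2, 4]
  Insert 5 (step 5): P = [1, 2, 5] / [3, 6];  Q = [1, 3, 5] / [2, 4]
  Insert 4 (step 6): P = [1, 2, 4] / [3, 5] / [6];  Q = [1, 3, 5] / [2, 4] / [6]
Final shape: (3, 2, 1).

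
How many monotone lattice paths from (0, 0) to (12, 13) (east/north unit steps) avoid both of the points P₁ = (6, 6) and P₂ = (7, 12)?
Number of paths = 3351196

Inclusion–exclusion. Total paths: C(25, 12) = 5200300. Through P₁: C(12, 6)·C(13, 6) = 1585584. Through P₂: C(19, 7)·C(6, 5) = 302328. Since P₁ is strictly southwest of P₂, a monotone path through both must visit P₁ then P₂; paths through both = C(12, 6)·C(7, 1)·C(6, 5) = 38808. Avoid both = 5200300 − 1585584 − 302328 + 38808 = 3351196.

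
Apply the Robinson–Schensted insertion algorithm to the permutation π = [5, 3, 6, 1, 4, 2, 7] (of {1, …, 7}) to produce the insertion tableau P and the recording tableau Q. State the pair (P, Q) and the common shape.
P = [1, 2, 7] / [3, 4] / [5, 6];  Q = [1, 3, 7] / [2, 5] / [4, 6];  common shape = (3, 2, 2)

Row-insert the values π_1, π_2, … into P one at a time, bumping the leftmost entry strictly greater than the inserted value down to the next row. The recording tableau Q records, in position (i, j), the step at which that cell was added to P.
  Insert 5 (step 1): P = [5];  Q = [1]
  Insert 3 (step 2): P = [3] / [5];  Q = [1] / [2]
  Insert 6 (step 3): P = [3, 6] / [5];  Q = [1, 3] / [2]
  Insert 1 (step 4): P = [1, 6] / [3] / [5];  Q = [1, 3] / [2] / [4]
  Insert 4 (step 5): P = [1, 4] / [3, 6] / [5];  Q = [1, 3] / [2, 5] / [4]
  Insert 2 (step 6): P = [1, 2] / [3, 4] / [5, 6];  Q = [1, 3] / [2, 5] / [4, 6]
  Insert 7 (step 7): P = [1, 2, 7] / [3, 4] / [5, 6];  Q = [1, 3, 7] / [2, 5] / [4, 6]
Final shape: (3, 2, 2).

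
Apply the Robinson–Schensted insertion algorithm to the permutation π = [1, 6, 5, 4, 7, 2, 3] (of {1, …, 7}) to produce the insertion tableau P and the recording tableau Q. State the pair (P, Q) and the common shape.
P = [1, 2, 3] / [4, 7] / [5] / [6];  Q = [1, 2, 5] / [3, 7] / [4] / [6];  common shape = (3, 2, 1, 1)

Row-insert the values π_1, π_2, … into P one at a time, bumping the leftmost entry strictly greater than the inserted value down to the next row. The recording tableau Q records, in position (i, j), the step at which that cell was added to P.
  Insert 1 (step 1): P = [1];  Q = [1]
  Insert 6 (step 2): P = [1, 6];  Q = [1, 2]
  Insert 5 (step 3): P = [1, 5] / [6];  Q = [1, 2] / [3]
  Insert 4 (step 4): P = [1, 4] / [5] / [6];  Q = [1, 2] / [3] / [4]
  Insert 7 (step 5): P = [1, 4, 7] / [5] / [6];  Q = [1, 2, 5] / [3] / [4]
  Insert 2 (step 6): P = [1, 2, 7] / [4] / [5] / [6];  Q = [1, 2, 5] / [3] / [4] / [6]
  Insert 3 (step 7): P = [1, 2, 3] / [4, 7] / [5] / [6];  Q = [1, 2, 5] / [3, 7] / [4] / [6]
Final shape: (3, 2, 1, 1).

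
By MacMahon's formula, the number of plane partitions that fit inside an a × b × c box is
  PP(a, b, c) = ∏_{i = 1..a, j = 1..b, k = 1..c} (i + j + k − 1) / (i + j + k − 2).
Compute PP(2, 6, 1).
PP(2, 6, 1) = 28

Evaluate the triple product over i = 1..2, j = 1..6, k = 1..1. The factors are (2/1) · (3/2) · (4/3) · (5/4) · (6/5) · (7/6) · (3/2) · (4/3) · … (12 factors total). The numerators and denominators telescope so the product is an integer; carrying out the multiplication exactly gives PP(2, 6, 1) = 28.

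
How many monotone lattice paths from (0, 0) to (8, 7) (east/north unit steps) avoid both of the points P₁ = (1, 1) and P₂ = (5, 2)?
Number of paths = 2387

Inclusion–exclusion. Total paths: C(15, 8) = 6435. Through P₁: C(2, 1)·C(13, 7) = 3432. Through P₂: C(7, 5)·C(8, 3) = 1176. Since P₁ is strictly southwest of P₂, a monotone path through both must visit P₁ then P₂; paths through both = C(2, 1)·C(5, 4)·C(8, 3) = 560. Avoid both = 6435 − 3432 − 1176 + 560 = 2387.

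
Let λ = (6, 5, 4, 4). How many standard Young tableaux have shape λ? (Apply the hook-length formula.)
# SYT of shape (6, 5, 4, 4) = 5542680

Hook-length formula: f^λ = n! / Π hook(c), product over all cells c of the Young diagram. For λ = (6, 5, 4, 4), n = 19 boxes. Hook lengths by row (left-to-right, top-to-bottom): [9, 8, 7, 6, 3, 1]; [7, 6, 5, 4, 1]; [5, 4, 3, 2]; [4, 3, 2, 1]. Product of hooks = 21946982400. So f^λ = 19! / 21946982400 = 121645100408832000 / 21946982400 = 5542680.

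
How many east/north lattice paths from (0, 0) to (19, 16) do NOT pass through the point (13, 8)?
Number of paths = 3448848480

Total paths from (0, 0) to (19, 16): C(35, 19) = 4059928950. Paths through (13, 8): (paths (0, 0) → (13, 8)) × (paths (13, 8) → (19, 16)) = C(21, 13) · C(14, 6) = 203490 · 3003 = 611080470. Avoidance count = 4059928950 − 611080470 = 3448848480.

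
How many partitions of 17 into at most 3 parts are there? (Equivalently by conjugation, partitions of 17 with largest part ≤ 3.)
p(17, parts ≤ 3) = 33

Use the recurrence p(n, m) = p(n, m−1) + p(n−m, m): either the largest part is < m (count p(n, m−1)) or the largest part is exactly m (remove one copy of m, count p(n−m, m)). With p(0, ·) = 1 this gives p(17, parts ≤ 3) = 33. (By conjugating Young diagrams, this also counts partitions of 17 into at most 3 parts.)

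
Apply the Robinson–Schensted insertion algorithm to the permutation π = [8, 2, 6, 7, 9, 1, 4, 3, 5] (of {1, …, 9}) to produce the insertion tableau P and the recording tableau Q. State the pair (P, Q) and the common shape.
P = [1, 3, 5, 9] / [2, 4, 7] / [6] / [8];  Q = [1, 3, 4, 5] / [2, 7, 9] / [6] / [8];  common shape = (4, 3, 1, 1)

Row-insert the values π_1, π_2, … into P one at a time, bumping the leftmost entry strictly greater than the inserted value down to the next row. The recording tableau Q records, in position (i, j), the step at which that cell was added to P.
  Insert 8 (step 1): P = [8];  Q = [1]
  Insert 2 (step 2): P = [2] / [8];  Q = [1] / [2]
  Insert 6 (step 3): P = [2, 6] / [8];  Q = [1, 3] / [2]
  Insert 7 (step 4): P = [2, 6, 7] / [8];  Q = [1, 3, 4] / [2]
  Insert 9 (step 5): P = [2, 6, 7, 9] / [8];  Q = [1, 3, 4, 5] / [2]
  Insert 1 (step 6): P = [1, 6, 7, 9] / [2] / [8];  Q = [1, 3, 4, 5] / [2] / [6]
  Insert 4 (step 7): P = [1, 4, 7, 9] / [2, 6] / [8];  Q = [1, 3, 4, 5] / [2, 7] / [6]
  Insert 3 (step 8): P = [1, 3, 7, 9] / [2, 4] / [6] / [8];  Q = [1, 3, 4, 5] / [2, 7] / [6] / [8]
  Insert 5 (step 9): P = [1, 3, 5, 9] / [2, 4, 7] / [6] / [8];  Q = [1, 3, 4, 5] / [2, 7, 9] / [6] / [8]
Final shape: (4, 3, 1, 1).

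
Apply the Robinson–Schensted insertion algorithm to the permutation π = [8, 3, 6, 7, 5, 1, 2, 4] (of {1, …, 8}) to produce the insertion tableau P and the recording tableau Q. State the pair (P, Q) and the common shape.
P = [1, 2, 4] / [3, 5, 7] / [6] / [8];  Q = [1, 3, 4] / [2, 7, 8] / [5] / [6];  common shape = (3, 3, 1, 1)

Row-insert the values π_1, π_2, … into P one at a time, bumping the leftmost entry strictly greater than the inserted value down to the next row. The recording tableau Q records, in position (i, j), the step at which that cell was added to P.
  Insert 8 (step 1): P = [8];  Q = [1]
  Insert 3 (step 2): P = [3] / [8];  Q = [1] / [2]
  Insert 6 (step 3): P = [3, 6] / [8];  Q = [1, 3] / [2]
  Insert 7 (step 4): P = [3, 6, 7] / [8];  Q = [1, 3, 4] / [2]
  Insert 5 (step 5): P = [3, 5, 7] / [6] / [8];  Q = [1, 3, 4] / [2] / [5]
  Insert 1 (step 6): P = [1, 5, 7] / [3] / [6] / [8];  Q = [1, 3, 4] / [2] / [5] / [6]
  Insert 2 (step 7): P = [1, 2, 7] / [3, 5] / [6] / [8];  Q = [1, 3, 4] / [2, 7] / [5] / [6]
  Insert 4 (step 8): P = [1, 2, 4] / [3, 5, 7] / [6] / [8];  Q = [1, 3, 4] / [2, 7, 8] / [5] / [6]
Final shape: (3, 3, 1, 1).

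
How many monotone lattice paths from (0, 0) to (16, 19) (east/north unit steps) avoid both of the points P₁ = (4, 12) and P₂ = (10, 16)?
Number of paths = 3554141850

Inclusion–exclusion. Total paths: C(35, 16) = 4059928950. Through P₁: C(16, 4)·C(19, 12) = 91706160. Through P₂: C(26, 10)·C(9, 6) = 446185740. Since P₁ is strictly southwest of P₂, a monotone path through both must visit P₁ then P₂; paths through both = C(16, 4)·C(10, 6)·C(9, 6) = 32104800. Avoid both = 4059928950 − 91706160 − 446185740 + 32104800 = 3554141850.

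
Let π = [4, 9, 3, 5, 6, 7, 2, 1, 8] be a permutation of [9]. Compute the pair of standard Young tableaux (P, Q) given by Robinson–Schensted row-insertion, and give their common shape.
P = [1, 5, 6, 7, 8] / [2, 9] / [3] / [4];  Q = [1, 2, 5, 6, 9] / [3, 4] / [7] / [8];  common shape = (5, 2, 1, 1)

Row-insert the values π_1, π_2, … into P one at a time, bumping the leftmost entry strictly greater than the inserted value down to the next row. The recording tableau Q records, in position (i, j), the step at which that cell was added to P.
  Insert 4 (step 1): P = [4];  Q = [1]
  Insert 9 (step 2): P = [4, 9];  Q = [1, 2]
  Insert 3 (step 3): P = [3, 9] / [4];  Q = [1, 2] / [3]
  Insert 5 (step 4): P = [3, 5] / [4, 9];  Q = [1, 2] / [3, 4]
  Insert 6 (step 5): P = [3, 5, 6] / [4, 9];  Q = [1, 2, 5] / [3, 4]
  Insert 7 (step 6): P = [3, 5, 6, 7] / [4, 9];  Q = [1, 2, 5, 6] / [3, 4]
  Insert 2 (step 7): P = [2, 5, 6, 7] / [3, 9] / [4];  Q = [1, 2, 5, 6] / [3, 4] / [7]
  Insert 1 (step 8): P = [1, 5, 6, 7] / [2, 9] / [3] / [4];  Q = [1, 2, 5, 6] / [3, 4] / [7] / [8]
  Insert 8 (step 9): P = [1, 5, 6, 7, 8] / [2, 9] / [3] / [4];  Q = [1, 2, 5, 6, 9] / [3, 4] / [7] / [8]
Final shape: (5, 2, 1, 1).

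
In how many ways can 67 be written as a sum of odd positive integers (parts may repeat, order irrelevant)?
p_odd(67) = 22250

Enumerate partitions using only odd parts via the recurrence o(n, m) = o(n, m−2) + o(n−m, m) over odd m, starting from the largest odd part ≤ n. This gives p_odd(67) = 22250. (Euler's theorem: equals the count of distinct-part partitions.)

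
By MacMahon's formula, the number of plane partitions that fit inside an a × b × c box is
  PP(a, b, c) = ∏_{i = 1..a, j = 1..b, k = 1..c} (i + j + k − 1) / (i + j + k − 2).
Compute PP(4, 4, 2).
PP(4, 4, 2) = 1764

Evaluate the triple product over i = 1..4, j = 1..4, k = 1..2. The factors are (2/1) · (3/2) · (3/2) · (4/3) · (4/3) · (5/4) · (5/4) · (6/5) · … (32 factors total). The numerators and denominators telescope so the product is an integer; carrying out the multiplication exactly gives PP(4, 4, 2) = 1764.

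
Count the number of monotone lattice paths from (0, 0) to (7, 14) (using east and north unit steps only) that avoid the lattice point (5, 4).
Number of paths = 107964

Total paths from (0, 0) to (7, 14): C(21, 7) = 116280. Paths through (5, 4): (paths (0, 0) → (5, 4)) × (paths (5, 4) → (7, 14)) = C(9, 5) · C(12, 2) = 126 · 66 = 8316. Avoidance count = 116280 − 8316 = 107964.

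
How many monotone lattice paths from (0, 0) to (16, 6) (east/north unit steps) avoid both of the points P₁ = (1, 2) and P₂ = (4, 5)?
Number of paths = 62127

Inclusion–exclusion. Total paths: C(22, 16) = 74613. Through P₁: C(3, 1)·C(19, 15) = 11628. Through P₂: C(9, 4)·C(13, 12) = 1638. Since P₁ is strictly southwest of P₂, a monotone path through both must visit P₁ then P₂; paths through both = C(3, 1)·C(6, 3)·C(13, 12) = 780. Avoid both = 74613 − 11628 − 1638 + 780 = 62127.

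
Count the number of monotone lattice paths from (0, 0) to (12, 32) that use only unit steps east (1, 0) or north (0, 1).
Number of paths = 21090682613

A monotone lattice path from (0, 0) to (12, 32) consists of 12 east steps and 32 north steps in some order, so it is determined by which 12 of the 44 steps are east. The count is C(44, 12) = 21090682613.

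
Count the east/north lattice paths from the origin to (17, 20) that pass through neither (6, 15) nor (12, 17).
Number of paths = 12847257150

Inclusion–exclusion. Total paths: C(37, 17) = 15905368710. Through P₁: C(21, 6)·C(16, 11) = 237025152. Through P₂: C(29, 12)·C(8, 5) = 2906172360. Since P₁ is strictly southwest of P₂, a monotone path through both must visit P₁ then P₂; paths through both = C(21, 6)·C(8, 6)·C(8, 5) = 85085952. Avoid both = 15905368710 − 237025152 − 2906172360 + 85085952 = 12847257150.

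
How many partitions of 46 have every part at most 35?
p(46, parts ≤ 35) = 105419

Use the recurrence p(n, m) = p(n, m−1) + p(n−m, m): either the largest part is < m (count p(n, m−1)) or the largest part is exactly m (remove one copy of m, count p(n−m, m)). With p(0, ·) = 1 this gives p(46, parts ≤ 35) = 105419. (By conjugating Young diagrams, this also counts partitions of 46 into at most 35 parts.)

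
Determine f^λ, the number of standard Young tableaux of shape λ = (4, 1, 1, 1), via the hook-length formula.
# SYT of shape (4, 1, 1, 1) = 20

Hook-length formula: f^λ = n! / Π hook(c), product over all cells c of the Young diagram. For λ = (4, 1, 1, 1), n = 7 boxes. Hook lengths by row (left-to-right, top-to-bottom): [7, 3, 2, 1]; [3]; [2]; [1]. Product of hooks = 252. So f^λ = 7! / 252 = 5040 / 252 = 20.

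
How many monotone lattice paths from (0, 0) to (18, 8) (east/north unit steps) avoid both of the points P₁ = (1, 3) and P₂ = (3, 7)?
Number of paths = 1455979

Inclusion–exclusion. Total paths: C(26, 18) = 1562275. Through P₁: C(4, 1)·C(22, 17) = 105336. Through P₂: C(10, 3)·C(16, 15) = 1920. Since P₁ is strictly southwest of P₂, a monotone path through both must visit P₁ then P₂; paths through both = C(4, 1)·C(6, 2)·C(16, 15) = 960. Avoid both = 1562275 − 105336 − 1920 + 960 = 1455979.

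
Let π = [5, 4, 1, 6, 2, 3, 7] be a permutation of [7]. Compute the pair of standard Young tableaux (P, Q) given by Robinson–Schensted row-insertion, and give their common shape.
P = [1, 2, 3, 7] / [4, 6] / [5];  Q = [1, 4, 6, 7] / [2, 5] / [3];  common shape = (4, 2, 1)

Row-insert the values π_1, π_2, … into P one at a time, bumping the leftmost entry strictly greater than the inserted value down to the next row. The recording tableau Q records, in position (i, j), the step at which that cell was added to P.
  Insert 5 (step 1): P = [5];  Q = [1]
  Insert 4 (step 2): P = [4] / [5];  Q = [1] / [2]
  Insert 1 (step 3): P = [1] / [4] / [5];  Q = [1] / [2] / [3]
  Insert 6 (step 4): P = [1, 6] / [4] / [5];  Q = [1, 4] / [2] / [3]
  Insert 2 (step 5): P = [1, 2] / [4, 6] / [5];  Q = [1, 4] / [2, 5] / [3]
  Insert 3 (step 6): P = [1, 2, 3] / [4, 6] / [5];  Q = [1, 4, 6] / [2, 5] / [3]
  Insert 7 (step 7): P = [1, 2, 3, 7] / [4, 6] / [5];  Q = [1, 4, 6, 7] / [2, 5] / [3]
Final shape: (4, 2, 1).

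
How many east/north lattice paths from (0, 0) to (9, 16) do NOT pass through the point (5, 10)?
Number of paths = 1412345

Total paths from (0, 0) to (9, 16): C(25, 9) = 2042975. Paths through (5, 10): (paths (0, 0) → (5, 10)) × (paths (5, 10) → (9, 16)) = C(15, 5) · C(10, 4) = 3003 · 210 = 630630. Avoidance count = 2042975 − 630630 = 1412345.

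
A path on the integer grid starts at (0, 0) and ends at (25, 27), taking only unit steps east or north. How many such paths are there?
Number of paths = 477551179875952

A monotone lattice path from (0, 0) to (25, 27) consists of 25 east steps and 27 north steps in some order, so it is determined by which 25 of the 52 steps are east. The count is C(52, 25) = 477551179875952.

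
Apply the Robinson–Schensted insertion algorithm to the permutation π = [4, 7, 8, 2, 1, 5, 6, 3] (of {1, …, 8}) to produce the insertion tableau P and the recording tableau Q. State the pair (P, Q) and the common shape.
P = [1, 3, 6] / [2, 5, 8] / [4, 7];  Q = [1, 2, 3] / [4, 6, 7] / [5, 8];  common shape = (3, 3, 2)

Row-insert the values π_1, π_2, … into P one at a time, bumping the leftmost entry strictly greater than the inserted value down to the next row. The recording tableau Q records, in position (i, j), the step at which that cell was added to P.
  Insert 4 (step 1): P = [4];  Q = [1]
  Insert 7 (step 2): P = [4, 7];  Q = [1, 2]
  Insert 8 (step 3): P = [4, 7, 8];  Q = [1, 2, 3]
  Insert 2 (step 4): P = [2, 7, 8] / [4];  Q = [1, 2, 3] / [4]
  Insert 1 (step 5): P = [1, 7, 8] / [2] / [4];  Q = [1, 2, 3] / [4] / [5]
  Insert 5 (step 6): P = [1, 5, 8] / [2, 7] / [4];  Q = [1, 2, 3] / [4, 6] / [5]
  Insert 6 (step 7): P = [1, 5, 6] / [2, 7, 8] / [4];  Q = [1, 2, 3] / [4, 6, 7] / [5]
  Insert 3 (step 8): P = [1, 3, 6] / [2, 5, 8] / [4, 7];  Q = [1, 2, 3] / [4, 6, 7] / [5, 8]
Final shape: (3, 3, 2).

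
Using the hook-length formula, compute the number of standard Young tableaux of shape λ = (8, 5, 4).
# SYT of shape (8, 5, 4) = 272272

Hook-length formula: f^λ = n! / Π hook(c), product over all cells c of the Young diagram. For λ = (8, 5, 4), n = 17 boxes. Hook lengths by row (left-to-right, top-to-bottom): [10, 9, 8, 7, 5, 3, 2, 1]; [6, 5, 4, 3, 1]; [4, 3, 2, 1]. Product of hooks = 1306368000. So f^λ = 17! / 1306368000 = 355687428096000 / 1306368000 = 272272.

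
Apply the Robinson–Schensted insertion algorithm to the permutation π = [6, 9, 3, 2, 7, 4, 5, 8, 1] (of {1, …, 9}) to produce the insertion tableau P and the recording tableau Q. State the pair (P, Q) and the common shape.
P = [1, 4, 5, 8] / [2, 7] / [3, 9] / [6];  Q = [1, 2, 7, 8] / [3, 5] / [4, 6] / [9];  common shape = (4, 2, 2, 1)

Row-insert the values π_1, π_2, … into P one at a time, bumping the leftmost entry strictly greater than the inserted value down to the next row. The recording tableau Q records, in position (i, j), the step at which that cell was added to P.
  Insert 6 (step 1): P = [6];  Q = [1]
  Insert 9 (step 2): P = [6, 9];  Q = [1, 2]
  Insert 3 (step 3): P = [3, 9] / [6];  Q = [1, 2] / [3]
  Insert 2 (step 4): P = [2, 9] / [3] / [6];  Q = [1, 2] / [3] / [4]
  Insert 7 (step 5): P = [2, 7] / [3, 9] / [6];  Q = [1, 2] / [3, 5] / [4]
  Insert 4 (step 6): P = [2, 4] / [3, 7] / [6, 9];  Q = [1, 2] / [3, 5] / [4, 6]
  Insert 5 (step 7): P = [2, 4, 5] / [3, 7] / [6, 9];  Q = [1, 2, 7] / [3, 5] / [4, 6]
  Insert 8 (step 8): P = [2, 4, 5, 8] / [3, 7] / [6, 9];  Q = [1, 2, 7, 8] / [3, 5] / [4, 6]
  Insert 1 (step 9): P = [1, 4, 5, 8] / [2, 7] / [3, 9] / [6];  Q = [1, 2, 7, 8] / [3, 5] / [4, 6] / [9]
Final shape: (4, 2, 2, 1).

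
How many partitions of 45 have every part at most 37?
p(45, parts ≤ 37) = 89089

Use the recurrence p(n, m) = p(n, m−1) + p(n−m, m): either the largest part is < m (count p(n, m−1)) or the largest part is exactly m (remove one copy of m, count p(n−m, m)). With p(0, ·) = 1 this gives p(45, parts ≤ 37) = 89089. (By conjugating Young diagrams, this also counts partitions of 45 into at most 37 parts.)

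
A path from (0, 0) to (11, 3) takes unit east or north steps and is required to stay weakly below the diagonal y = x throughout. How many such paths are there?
Number of paths = 273

By the reflection principle (André's argument), the number of monotone paths to (11, 3) with n ≤ m that never go above y = x is C(14, 11) − C(14, 12) = 364 − 91 = 273.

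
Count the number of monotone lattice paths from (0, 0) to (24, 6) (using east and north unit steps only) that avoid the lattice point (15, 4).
Number of paths = 380595

Total paths from (0, 0) to (24, 6): C(30, 24) = 593775. Paths through (15, 4): (paths (0, 0) → (15, 4)) × (paths (15, 4) → (24, 6)) = C(19, 15) · C(11, 9) = 3876 · 55 = 213180. Avoidance count = 593775 − 213180 = 380595.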